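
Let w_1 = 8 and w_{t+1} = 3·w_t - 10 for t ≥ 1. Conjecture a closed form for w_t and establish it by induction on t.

Computing the first terms: w_1 = 8, w_2 = 14, w_3 = 32. This suggests w_t = 3^t + 5.
For the base case t = 1: the formula gives 8 = 8 = w_1.
Suppose the result is true for t = p, so w_p = 3^p + 5.
Then w_{p+1} = 3·w_p - 10 = 3·(3^p + 5) - 10 = 3^(p + 1) + 5,
which is the claimed formula at t = p+1.
This completes the induction.

w_t = 3^t + 5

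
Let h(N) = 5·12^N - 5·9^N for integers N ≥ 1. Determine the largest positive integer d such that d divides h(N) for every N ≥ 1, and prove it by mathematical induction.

d = 15

Computing the first values: h(1) = 15 and h(2) = 315; gcd(15, 315) = 15, so d ≤ 15.
We prove 15 | 5·12^N - 5·9^N for all N ≥ 1 by induction on N.
Base step (N = 1): h(1) = 15 = 15·(1), so 15 | h(1).
Suppose the result is true for N = i, i.e. 15 | h(i). Then
h(i+1) − 12·h(i) = (5·12^(i+1) - 5·9^(i+1)) − 12·(5·12^i - 5·9^i) = (-5)·9^i·(9 − 12) = (15)·9^i. Since 15 | h(i) by the inductive hypothesis, 15 | 12·h(i); and 15 | 15 since 15 = 15·1. Therefore 15 | h(i+1).
Hence, by induction on N, the claim holds for every N ≥ 1.
Therefore the largest such d is 15.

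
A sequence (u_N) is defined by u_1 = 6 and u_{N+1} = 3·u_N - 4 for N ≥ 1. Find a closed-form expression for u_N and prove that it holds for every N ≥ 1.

Computing the first terms: u_1 = 6, u_2 = 14, u_3 = 38. This suggests u_N = 4·3^(N - 1) + 2.
When N = 1: the formula gives 6 = 6 = u_1.
Suppose the result is true for N = i, so u_i = 4·3^(i - 1) + 2.
Then u_{i+1} = 3·u_i - 4 = 3·(4·3^(i - 1) + 2) - 4 = 4·3^i + 2 = 4·3^((i+1) - 1) + 2,
which is the claimed formula at N = i+1.
By induction, the statement is established for all N ≥ 1.

u_N = 4·3^(N - 1) + 2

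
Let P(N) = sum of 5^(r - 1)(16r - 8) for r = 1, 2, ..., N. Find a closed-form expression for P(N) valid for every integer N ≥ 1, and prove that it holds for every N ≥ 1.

We claim P(N) = 5^N(4N - 3) + 3 for all N ≥ 1.
Base case (N = 1): P(1) = 8, and the closed form gives 8. They agree.
Inductive step: assume the claim holds for N = r, so P(r) = 5^r(4r - 3) + 3.
Then P(r+1) = P(r) + (5^r(16r + 8)) = (5^r(4r - 3) + 3) + (5^r(16r + 8)).
Simplifying, P(r+1) = 20·5^r·r + 5·5^r + 3 = 5^(r+1)(4(r+1) - 3) + 3,
which is the closed form with N = r+1.
By the principle of mathematical induction, the result holds for all N ≥ 1.

P(N) = 5^N(4N - 3) + 3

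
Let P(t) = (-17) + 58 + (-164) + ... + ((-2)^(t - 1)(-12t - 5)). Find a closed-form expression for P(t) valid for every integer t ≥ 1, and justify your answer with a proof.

P(t) = (-2)^t(4t + 3) - 3

We claim P(t) = (-2)^t(4t + 3) - 3 for all t ≥ 1.
For the base case t = 1: P(1) = -17, and the closed form gives -17. They agree.
Inductive step: assume the claim holds for t = r, so P(r) = (-2)^r(4r + 3) - 3.
Then P(r+1) = P(r) + ((-2)^r(-12r - 17)) = ((-2)^r(4r + 3) - 3) + ((-2)^r(-12r - 17)).
Simplifying, P(r+1) = -8(-2)^r·r - 14(-2)^r - 3 = (-2)^(r+1)(4(r+1) + 3) - 3,
which is the closed form with t = r+1.
Hence, by induction on t, the claim holds for every t ≥ 1.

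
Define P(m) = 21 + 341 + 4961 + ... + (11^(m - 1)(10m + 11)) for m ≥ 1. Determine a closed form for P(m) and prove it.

We claim P(m) = 11^m(m + 1) - 1 for all m ≥ 1.
When m = 1: P(1) = 21, and the closed form gives 21. They agree.
Suppose the result is true for m = r, so P(r) = 11^r(r + 1) - 1.
Then P(r+1) = P(r) + (11^r(10r + 21)) = (11^r(r + 1) - 1) + (11^r(10r + 21)).
Simplifying, P(r+1) = 11·11^r·r + 22·11^r - 1 = 11^(r+1)((r+1) + 1) - 1,
which is the closed form with m = r+1.
This completes the induction.

P(m) = 11^m(m + 1) - 1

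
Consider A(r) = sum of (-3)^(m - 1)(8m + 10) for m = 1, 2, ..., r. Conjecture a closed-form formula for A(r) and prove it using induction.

A(r) = -(-3)^r(2r + 3) + 3

We claim A(r) = -(-3)^r(2r + 3) + 3 for all r ≥ 1.
Base step (r = 1): A(1) = 18, and the closed form gives 18. They agree.
Suppose the result is true for r = m, so A(m) = -(-3)^m(2m + 3) + 3.
Then A(m+1) = A(m) + ((-3)^m(8m + 18)) = (-(-3)^m(2m + 3) + 3) + ((-3)^m(8m + 18)).
Simplifying, A(m+1) = 6(-3)^m·m + 15(-3)^m + 3 = -(-3)^(m+1)(2(m+1) + 3) + 3,
which is the closed form with r = m+1.
By induction, the statement is established for all r ≥ 1.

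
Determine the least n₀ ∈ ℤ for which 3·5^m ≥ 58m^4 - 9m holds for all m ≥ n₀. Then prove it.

At m = 6: 46875 < 75114, so the inequality fails and n₀ ≥ 7. We prove 3·5^m ≥ 58m^4 - 9m for all m ≥ 7.
For the base case m = 7: 3·5^m = 234375 and 58m^4 - 9m = 139195, so 234375 ≥ 139195.
Inductive step: assume the claim holds for m = i, so 3·5^i ≥ 58i^4 - 9i.
Then 3·5^(i + 1) = 5·(3·5^i) ≥ 5·(58i^4 - 9i).
Also, for i ≥ 7 we have 5·(58i^4 - 9i) ≥ 58(i+1)^4 - 9(i+1), since 5·(58i^4 - 9i) − (58(i+1)^4 - 9(i+1)) = 232i^4 - 232i^3 - 348i^2 - 268i - 49, which is nonnegative for all i ≥ 7.
Combining, 3·5^(i + 1) ≥ 58(i+1)^4 - 9(i+1).
By the principle of mathematical induction, the result holds for all m ≥ 7.
Hence the smallest such n₀ is 7.

n₀ = 7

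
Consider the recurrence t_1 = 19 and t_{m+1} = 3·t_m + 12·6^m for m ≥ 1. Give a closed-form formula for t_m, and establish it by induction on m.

Computing the first terms: t_1 = 19, t_2 = 129, t_3 = 819. This suggests t_m = -5·3^(m - 1) + 4·6^m.
Base case (m = 1): the formula gives 19 = 19 = t_1.
Suppose the result is true for m = r, so t_r = -5·3^(r - 1) + 4·6^r.
Then t_{r+1} = 3·t_r + 12·6^r = 3·(-5·3^(r - 1) + 4·6^r) + 12·6^r = -5·3^r + 4·6^(r + 1) = -5·3^((r+1) - 1) + 4·6^(r+1),
which is the claimed formula at m = r+1.
By the principle of mathematical induction, the result holds for all m ≥ 1.

t_m = -5·3^(m - 1) + 4·6^m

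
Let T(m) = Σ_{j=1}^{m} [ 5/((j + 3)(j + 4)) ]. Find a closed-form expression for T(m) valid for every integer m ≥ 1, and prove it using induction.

We claim T(m) = 5m/(4(m + 4)) for all m ≥ 1.
When m = 1: T(1) = 1/4, and the closed form gives 1/4. They agree.
Inductive step: assume the claim holds for m = j, so T(j) = 5j/(4(j + 4)).
Then T(j+1) = T(j) + (5/((j + 4)(j + 5))) = (5j/(4(j + 4))) + (5/((j + 4)(j + 5))).
Simplifying, T(j+1) = 5(j + 1)/(4(j + 5)) = 5(j+1)/(4((j+1) + 4)),
which is the closed form with m = j+1.
By induction, the statement is established for all m ≥ 1.

T(m) = 5m/(4(m + 4))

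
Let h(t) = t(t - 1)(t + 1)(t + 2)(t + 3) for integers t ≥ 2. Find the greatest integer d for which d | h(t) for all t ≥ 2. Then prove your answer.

d = 120

Computing the first values: h(2) = 120 and h(3) = 720; gcd(120, 720) = 120, so d ≤ 120.
We prove 120 | t(t - 1)(t + 1)(t + 2)(t + 3) for all t ≥ 2 by induction on t.
Base step (t = 2): h(2) = 120 = 120·(1), so 120 | h(2).
Suppose the result is true for t = r, i.e. 120 | h(r). Then
h(r+1) − h(r) = r·(r+1)·(r+2)·(r+3)·(r+4) − (r-1)·r·(r+1)·(r+2)·(r+3) = r·(r+1)·(r+2)·(r+3)·[(r+4) − (r-1)] = 5·r·(r+1)·(r+2)·(r+3). The product of 4 consecutive integers is divisible by (4)! = 24, so h(r+1) − h(r) is divisible by 5·24 = 120. By the inductive hypothesis 120 | h(r), hence 120 | h(r+1).
By induction, the statement is established for all t ≥ 2.
Therefore the largest such d is 120.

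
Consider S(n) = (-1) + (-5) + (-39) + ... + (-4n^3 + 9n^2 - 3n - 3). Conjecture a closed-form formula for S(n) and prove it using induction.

S(n) = -n(n^3 - n^2 - 2n + 3)

We claim S(n) = -n(n^3 - n^2 - 2n + 3) for all n ≥ 1.
Base case (n = 1): S(1) = -1, and the closed form gives -1. They agree.
For the inductive step, assume it holds for an arbitrary j ≥ 1, so S(j) = j(-j^3 + j^2 + 2j - 3).
Then S(j+1) = S(j) + (-4j^3 - 3j^2 + 3j - 1) = (j(-j^3 + j^2 + 2j - 3)) + (-4j^3 - 3j^2 + 3j - 1).
Simplifying, S(j+1) = -(j + 1)(j^3 + 2j^2 - j + 1) = -(j+1)((j+1)^3 - (j+1)^2 - 2(j+1) + 3),
which is the closed form with n = j+1.
Hence, by induction on n, the claim holds for every n ≥ 1.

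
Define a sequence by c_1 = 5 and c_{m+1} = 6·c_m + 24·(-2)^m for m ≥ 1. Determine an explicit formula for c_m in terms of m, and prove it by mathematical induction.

Computing the first terms: c_1 = 5, c_2 = -18, c_3 = -12. This suggests c_m = -3(-2)^m - 6^(m - 1).
For the base case m = 1: the formula gives 5 = 5 = c_1.
Inductive step: suppose the statement holds for some i ≥ 1, so c_i = -3(-2)^i - 6^(i - 1).
Then c_{i+1} = 6·c_i + 24·(-2)^i = 6·(-3(-2)^i - 6^(i - 1)) + 24·(-2)^i = -3(-2)^(i + 1) - 6^i = -3(-2)^(i+1) - 6^((i+1) - 1),
which is the claimed formula at m = i+1.
Hence, by induction on m, the claim holds for every m ≥ 1.

c_m = -3(-2)^m - 6^(m - 1)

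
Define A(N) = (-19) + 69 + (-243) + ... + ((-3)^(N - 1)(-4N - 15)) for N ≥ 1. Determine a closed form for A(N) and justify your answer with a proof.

A(N) = (-3)^N(N + 4) - 4

We claim A(N) = (-3)^N(N + 4) - 4 for all N ≥ 1.
For the base case N = 1: A(1) = -19, and the closed form gives -19. They agree.
Inductive step: suppose the statement holds for some p ≥ 1, so A(p) = (-3)^p(p + 4) - 4.
Then A(p+1) = A(p) + ((-3)^p(-4p - 19)) = ((-3)^p(p + 4) - 4) + ((-3)^p(-4p - 19)).
Simplifying, A(p+1) = -3(-3)^p·p - 15(-3)^p - 4 = (-3)^(p+1)((p+1) + 4) - 4,
which is the closed form with N = p+1.
Hence, by induction on N, the claim holds for every N ≥ 1.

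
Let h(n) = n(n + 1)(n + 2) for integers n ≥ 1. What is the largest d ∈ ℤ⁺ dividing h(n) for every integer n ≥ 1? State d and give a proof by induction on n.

d = 6

Computing the first values: h(1) = 6 and h(2) = 24; gcd(6, 24) = 6, so d ≤ 6.
We prove 6 | n(n + 1)(n + 2) for all n ≥ 1 by induction on n.
For the base case n = 1: h(1) = 6 = 6·(1), so 6 | h(1).
For the inductive step, assume it holds for an arbitrary k ≥ 1, i.e. 6 | h(k). Then
h(k+1) − h(k) = (k+1)·(k+2)·(k+3) − k·(k+1)·(k+2) = (k+1)·(k+2)·[(k+3) − k] = 3·(k+1)·(k+2). The product of 2 consecutive integers is divisible by (2)! = 2, so h(k+1) − h(k) is divisible by 3·2 = 6. By the inductive hypothesis 6 | h(k), hence 6 | h(k+1).
By the principle of mathematical induction, the result holds for all n ≥ 1.
Therefore the largest such d is 6.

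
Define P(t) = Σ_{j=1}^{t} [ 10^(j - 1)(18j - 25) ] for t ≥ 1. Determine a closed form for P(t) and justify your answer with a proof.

P(t) = 10^t(2t - 3) + 3

We claim P(t) = 10^t(2t - 3) + 3 for all t ≥ 1.
For the base case t = 1: P(1) = -7, and the closed form gives -7. They agree.
For the inductive step, assume it holds for an arbitrary j ≥ 1, so P(j) = 10^j(2j - 3) + 3.
Then P(j+1) = P(j) + (10^j(18j - 7)) = (10^j(2j - 3) + 3) + (10^j(18j - 7)).
Simplifying, P(j+1) = 20·10^j·j - 10·10^j + 3 = 10^(j+1)(2(j+1) - 3) + 3,
which is the closed form with t = j+1.
By the principle of mathematical induction, the result holds for all t ≥ 1.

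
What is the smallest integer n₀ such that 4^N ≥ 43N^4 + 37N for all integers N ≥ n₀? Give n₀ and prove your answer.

At N = 9: 262144 < 282456, so the inequality fails and n₀ ≥ 10. We prove 4^N ≥ 43N^4 + 37N for all N ≥ 10.
When N = 10: 4^N = 1048576 and 43N^4 + 37N = 430370, so 1048576 ≥ 430370.
For the inductive step, assume it holds for an arbitrary m ≥ 10, so 4^m ≥ 43m^4 + 37m.
Then 4^(m + 1) = 4·(4^m) ≥ 4·(43m^4 + 37m).
Also, for m ≥ 10 we have 4·(43m^4 + 37m) ≥ 43(m+1)^4 + 37(m+1), since 4·(43m^4 + 37m) − (43(m+1)^4 + 37(m+1)) = 129m^4 - 172m^3 - 258m^2 - 61m - 80, which is nonnegative for all m ≥ 10.
Combining, 4^(m + 1) ≥ 43(m+1)^4 + 37(m+1).
By the principle of mathematical induction, the result holds for all N ≥ 10.
Hence the smallest such n₀ is 10.

n₀ = 10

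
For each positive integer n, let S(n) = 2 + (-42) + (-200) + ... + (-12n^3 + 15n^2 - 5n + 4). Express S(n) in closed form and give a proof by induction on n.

We claim S(n) = -n(3n^3 + n^2 - 2n - 4) for all n ≥ 1.
Base case (n = 1): S(1) = 2, and the closed form gives 2. They agree.
For the inductive step, assume it holds for an arbitrary j ≥ 1, so S(j) = j(-3j^3 - j^2 + 2j + 4).
Then S(j+1) = S(j) + (-12j^3 - 21j^2 - 11j + 2) = (j(-3j^3 - j^2 + 2j + 4)) + (-12j^3 - 21j^2 - 11j + 2).
Simplifying, S(j+1) = -(j + 1)(3j^3 + 10j^2 + 9j - 2) = -(j+1)(3(j+1)^3 + (j+1)^2 - 2(j+1) - 4),
which is the closed form with n = j+1.
By induction, the statement is established for all n ≥ 1.

S(n) = -n(3n^3 + n^2 - 2n - 4)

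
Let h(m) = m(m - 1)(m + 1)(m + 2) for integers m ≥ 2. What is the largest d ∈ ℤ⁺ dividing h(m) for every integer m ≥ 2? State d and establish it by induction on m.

d = 24

Computing the first values: h(2) = 24 and h(3) = 120; gcd(24, 120) = 24, so d ≤ 24.
We prove 24 | m(m - 1)(m + 1)(m + 2) for all m ≥ 2 by induction on m.
Base step (m = 2): h(2) = 24 = 24·(1), so 24 | h(2).
For the inductive step, assume it holds for an arbitrary j ≥ 2, i.e. 24 | h(j). Then
h(j+1) − h(j) = j·(j+1)·(j+2)·(j+3) − (j-1)·j·(j+1)·(j+2) = j·(j+1)·(j+2)·[(j+3) − (j-1)] = 4·j·(j+1)·(j+2). The product of 3 consecutive integers is divisible by (3)! = 6, so h(j+1) − h(j) is divisible by 4·6 = 24. By the inductive hypothesis 24 | h(j), hence 24 | h(j+1).
By induction, the statement is established for all m ≥ 2.
Therefore the largest such d is 24.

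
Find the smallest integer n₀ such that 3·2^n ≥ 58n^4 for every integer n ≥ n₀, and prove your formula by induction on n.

At n = 22: 12582912 < 13586848, so the inequality fails and n₀ ≥ 23. We prove 3·2^n ≥ 58n^4 for all n ≥ 23.
Base case (n = 23): 3·2^n = 25165824 and 58n^4 = 16230778, so 25165824 ≥ 16230778.
For the inductive step, assume it holds for an arbitrary i ≥ 23, so 3·2^i ≥ 58i^4.
Then 3·2^(i + 1) = 2·(3·2^i) ≥ 2·(58i^4).
Also, for i ≥ 23 we have 2·(58i^4) ≥ 58(i+1)^4, since 2 ≥ (1 + 1/i)^4 for all i ≥ 23.
Combining, 3·2^(i + 1) ≥ 58(i+1)^4.
Hence, by induction on n, the claim holds for every n ≥ 23.
Hence the smallest such n₀ is 23.

n₀ = 23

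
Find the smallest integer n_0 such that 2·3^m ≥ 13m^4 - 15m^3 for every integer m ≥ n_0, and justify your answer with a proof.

At m = 9: 39366 < 74358, so the inequality fails and n_0 ≥ 10. We prove 2·3^m ≥ 13m^4 - 15m^3 for all m ≥ 10.
When m = 10: 2·3^m = 118098 and 13m^4 - 15m^3 = 115000, so 118098 ≥ 115000.
Suppose the result is true for m = p, so 2·3^p ≥ 13p^4 - 15p^3.
Then 2·3^(p + 1) = 3·(2·3^p) ≥ 3·(13p^4 - 15p^3).
Also, for p ≥ 10 we have 3·(13p^4 - 15p^3) ≥ 13(p+1)^4 - 15(p+1)^3, since 3·(13p^4 - 15p^3) − (13(p+1)^4 - 15(p+1)^3) = 26p^4 - 82p^3 - 33p^2 - 7p + 2, which is nonnegative for all p ≥ 10.
Combining, 2·3^(p + 1) ≥ 13(p+1)^4 - 15(p+1)^3.
Hence, by induction on m, the claim holds for every m ≥ 10.
Hence the smallest such n_0 is 10.

n_0 = 10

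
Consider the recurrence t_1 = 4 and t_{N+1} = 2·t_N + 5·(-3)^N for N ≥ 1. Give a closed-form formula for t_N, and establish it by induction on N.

t_N = -(-3)^N + 2^(N - 1)

Computing the first terms: t_1 = 4, t_2 = -7, t_3 = 31. This suggests t_N = -(-3)^N + 2^(N - 1).
For the base case N = 1: the formula gives 4 = 4 = t_1.
Inductive step: assume the claim holds for N = j, so t_j = -(-3)^j + 2^(j - 1).
Then t_{j+1} = 2·t_j + 5·(-3)^j = 2·(-(-3)^j + 2^(j - 1)) + 5·(-3)^j = -(-3)^(j + 1) + 2^j = -(-3)^(j+1) + 2^((j+1) - 1),
which is the claimed formula at N = j+1.
By the principle of mathematical induction, the result holds for all N ≥ 1.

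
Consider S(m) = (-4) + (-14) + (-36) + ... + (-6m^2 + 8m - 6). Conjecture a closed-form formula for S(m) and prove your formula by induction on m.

We claim S(m) = -m(2m^2 - m + 3) for all m ≥ 1.
For the base case m = 1: S(1) = -4, and the closed form gives -4. They agree.
Inductive step: assume the claim holds for m = p, so S(p) = p(-2p^2 + p - 3).
Then S(p+1) = S(p) + (-6p^2 - 4p - 4) = (p(-2p^2 + p - 3)) + (-6p^2 - 4p - 4).
Simplifying, S(p+1) = -(p + 1)(2p^2 + 3p + 4) = -(p+1)(2(p+1)^2 - (p+1) + 3),
which is the closed form with m = p+1.
By induction, the statement is established for all m ≥ 1.

S(m) = -m(2m^2 - m + 3)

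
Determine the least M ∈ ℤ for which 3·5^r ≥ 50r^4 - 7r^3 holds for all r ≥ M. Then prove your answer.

At r = 6: 46875 < 63288, so the inequality fails and M ≥ 7. We prove 3·5^r ≥ 50r^4 - 7r^3 for all r ≥ 7.
When r = 7: 3·5^r = 234375 and 50r^4 - 7r^3 = 117649, so 234375 ≥ 117649.
For the inductive step, assume it holds for an arbitrary p ≥ 7, so 3·5^p ≥ 50p^4 - 7p^3.
Then 3·5^(p + 1) = 5·(3·5^p) ≥ 5·(50p^4 - 7p^3).
Also, for p ≥ 7 we have 5·(50p^4 - 7p^3) ≥ 50(p+1)^4 - 7(p+1)^3, since 5·(50p^4 - 7p^3) − (50(p+1)^4 - 7(p+1)^3) = 200p^4 - 228p^3 - 279p^2 - 179p - 43, which is nonnegative for all p ≥ 7.
Combining, 3·5^(p + 1) ≥ 50(p+1)^4 - 7(p+1)^3.
This completes the induction.
Hence the smallest such M is 7.

M = 7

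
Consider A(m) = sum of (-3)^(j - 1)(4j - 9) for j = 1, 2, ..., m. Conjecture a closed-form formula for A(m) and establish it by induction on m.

A(m) = (-3)^m(-m + 2) - 2

We claim A(m) = (-3)^m(-m + 2) - 2 for all m ≥ 1.
Base case (m = 1): A(1) = -5, and the closed form gives -5. They agree.
Suppose the result is true for m = j, so A(j) = (-3)^j(-j + 2) - 2.
Then A(j+1) = A(j) + ((-3)^j(4j - 5)) = ((-3)^j(-j + 2) - 2) + ((-3)^j(4j - 5)).
Simplifying, A(j+1) = -(-3)^(j + 1)j + (-3)^(j + 1) - 2 = (-3)^(j+1)(-(j+1) + 2) - 2,
which is the closed form with m = j+1.
Hence, by induction on m, the claim holds for every m ≥ 1.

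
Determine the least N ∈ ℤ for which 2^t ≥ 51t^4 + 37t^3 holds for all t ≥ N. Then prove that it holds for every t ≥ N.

At t = 24: 16777216 < 17432064, so the inequality fails and N ≥ 25. We prove 2^t ≥ 51t^4 + 37t^3 for all t ≥ 25.
For the base case t = 25: 2^t = 33554432 and 51t^4 + 37t^3 = 20500000, so 33554432 ≥ 20500000.
Inductive step: suppose the statement holds for some i ≥ 25, so 2^i ≥ 51i^4 + 37i^3.
Then 2^(i + 1) = 2·(2^i) ≥ 2·(51i^4 + 37i^3).
Also, for i ≥ 25 we have 2·(51i^4 + 37i^3) ≥ 51(i+1)^4 + 37(i+1)^3, since 2·(51i^4 + 37i^3) − (51(i+1)^4 + 37(i+1)^3) = 51i^4 - 167i^3 - 417i^2 - 315i - 88, which is nonnegative for all i ≥ 25.
Combining, 2^(i + 1) ≥ 51(i+1)^4 + 37(i+1)^3.
This completes the induction.
Hence the smallest such N is 25.

N = 25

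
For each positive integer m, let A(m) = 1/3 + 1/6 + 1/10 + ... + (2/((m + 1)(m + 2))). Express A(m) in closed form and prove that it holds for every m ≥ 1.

A(m) = m/(m + 2)

We claim A(m) = m/(m + 2) for all m ≥ 1.
For the base case m = 1: A(1) = 1/3, and the closed form gives 1/3. They agree.
Suppose the result is true for m = i, so A(i) = i/(i + 2).
Then A(i+1) = A(i) + (2/((i + 2)(i + 3))) = (i/(i + 2)) + (2/((i + 2)(i + 3))).
Simplifying, A(i+1) = (i + 1)/(i + 3) = (i+1)/((i+1) + 2),
which is the closed form with m = i+1.
By induction, the statement is established for all m ≥ 1.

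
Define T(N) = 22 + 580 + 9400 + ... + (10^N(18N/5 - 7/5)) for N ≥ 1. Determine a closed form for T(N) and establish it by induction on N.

We claim T(N) = 2·10^N(2N - 1) + 2 for all N ≥ 1.
Base case (N = 1): T(1) = 22, and the closed form gives 22. They agree.
Suppose the result is true for N = j, so T(j) = 2·10^j(2j - 1) + 2.
Then T(j+1) = T(j) + (10^j(36j + 22)) = (2·10^j(2j - 1) + 2) + (10^j(36j + 22)).
Simplifying, T(j+1) = 40·10^j·j + 20·10^j + 2 = 2·10^(j+1)(2(j+1) - 1) + 2,
which is the closed form with N = j+1.
By the principle of mathematical induction, the result holds for all N ≥ 1.

T(N) = 2·10^N(2N - 1) + 2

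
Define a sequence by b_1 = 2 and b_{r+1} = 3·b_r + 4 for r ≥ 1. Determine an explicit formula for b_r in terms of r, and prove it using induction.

b_r = 4·3^(r - 1) - 2

Computing the first terms: b_1 = 2, b_2 = 10, b_3 = 34. This suggests b_r = 4·3^(r - 1) - 2.
Base case (r = 1): the formula gives 2 = 2 = b_1.
Suppose the result is true for r = i, so b_i = 4·3^(i - 1) - 2.
Then b_{i+1} = 3·b_i + 4 = 3·(4·3^(i - 1) - 2) + 4 = 4·3^i - 2 = 4·3^((i+1) - 1) - 2,
which is the claimed formula at r = i+1.
Hence, by induction on r, the claim holds for every r ≥ 1.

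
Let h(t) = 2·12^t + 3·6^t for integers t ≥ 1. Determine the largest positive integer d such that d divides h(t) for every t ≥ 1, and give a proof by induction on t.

d = 6

Computing the first values: h(1) = 42 and h(2) = 396; gcd(42, 396) = 6, so d ≤ 6.
We prove 6 | 2·12^t + 3·6^t for all t ≥ 1 by induction on t.
Base step (t = 1): h(1) = 42 = 6·(7), so 6 | h(1).
Inductive step: assume the claim holds for t = p, i.e. 6 | h(p). Then
h(p+1) − 12·h(p) = (2·12^(p+1) + 3·6^(p+1)) − 12·(2·12^p + 3·6^p) = (3)·6^p·(6 − 12) = (-18)·6^p. Since 6 | h(p) by the inductive hypothesis, 6 | 12·h(p); and 6 | -18 since -18 = 6·-3. Therefore 6 | h(p+1).
By the principle of mathematical induction, the result holds for all t ≥ 1.
Therefore the largest such d is 6.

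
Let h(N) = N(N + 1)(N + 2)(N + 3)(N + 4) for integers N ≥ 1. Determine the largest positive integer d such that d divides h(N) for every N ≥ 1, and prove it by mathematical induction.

d = 120

Computing the first values: h(1) = 120 and h(2) = 720; gcd(120, 720) = 120, so d ≤ 120.
We prove 120 | N(N + 1)(N + 2)(N + 3)(N + 4) for all N ≥ 1 by induction on N.
When N = 1: h(1) = 120 = 120·(1), so 120 | h(1).
For the inductive step, assume it holds for an arbitrary r ≥ 1, i.e. 120 | h(r). Then
h(r+1) − h(r) = (r+1)·(r+2)·(r+3)·(r+4)·(r+5) − r·(r+1)·(r+2)·(r+3)·(r+4) = (r+1)·(r+2)·(r+3)·(r+4)·[(r+5) − r] = 5·(r+1)·(r+2)·(r+3)·(r+4). The product of 4 consecutive integers is divisible by (4)! = 24, so h(r+1) − h(r) is divisible by 5·24 = 120. By the inductive hypothesis 120 | h(r), hence 120 | h(r+1).
Hence, by induction on N, the claim holds for every N ≥ 1.
Therefore the largest such d is 120.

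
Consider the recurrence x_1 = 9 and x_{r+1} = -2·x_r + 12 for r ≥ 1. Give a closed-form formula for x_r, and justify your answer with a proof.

x_r = 5(-2)^(r - 1) + 4

Computing the first terms: x_1 = 9, x_2 = -6, x_3 = 24. This suggests x_r = 5(-2)^(r - 1) + 4.
Base step (r = 1): the formula gives 9 = 9 = x_1.
Suppose the result is true for r = m, so x_m = 5(-2)^(m - 1) + 4.
Then x_{m+1} = -2·x_m + 12 = -2·(5(-2)^(m - 1) + 4) + 12 = 5(-2)^m + 4 = 5(-2)^((m+1) - 1) + 4,
which is the claimed formula at r = m+1.
This completes the induction.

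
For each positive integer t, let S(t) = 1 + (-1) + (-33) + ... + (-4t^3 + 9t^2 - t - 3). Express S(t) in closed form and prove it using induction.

S(t) = -t(t - 2)(t^2 + t - 1)

We claim S(t) = -t(t - 2)(t^2 + t - 1) for all t ≥ 1.
For the base case t = 1: S(1) = 1, and the closed form gives 1. They agree.
Inductive step: suppose the statement holds for some i ≥ 1, so S(i) = i(-i^3 + i^2 + 3i - 2).
Then S(i+1) = S(i) + (-4i^3 - 3i^2 + 5i + 1) = (i(-i^3 + i^2 + 3i - 2)) + (-4i^3 - 3i^2 + 5i + 1).
Simplifying, S(i+1) = -(i - 1)(i + 1)(i^2 + 3i + 1) = -(i+1)((i+1) - 2)((i+1)^2 + (i+1) - 1),
which is the closed form with t = i+1.
This completes the induction.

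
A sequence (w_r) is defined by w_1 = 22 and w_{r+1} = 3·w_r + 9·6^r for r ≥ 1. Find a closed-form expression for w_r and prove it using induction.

w_r = 4·3^(r - 1) + 3·6^r

Computing the first terms: w_1 = 22, w_2 = 120, w_3 = 684. This suggests w_r = 4·3^(r - 1) + 3·6^r.
Base case (r = 1): the formula gives 22 = 22 = w_1.
Inductive step: suppose the statement holds for some i ≥ 1, so w_i = 4·3^(i - 1) + 3·6^i.
Then w_{i+1} = 3·w_i + 9·6^i = 3·(4·3^(i - 1) + 3·6^i) + 9·6^i = 4·3^i + 3·6^(i + 1) = 4·3^((i+1) - 1) + 3·6^(i+1),
which is the claimed formula at r = i+1.
Hence, by induction on r, the claim holds for every r ≥ 1.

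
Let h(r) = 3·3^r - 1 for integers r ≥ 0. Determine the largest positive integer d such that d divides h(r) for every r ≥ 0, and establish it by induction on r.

d = 2

Computing the first values: h(0) = 2 and h(1) = 8; gcd(2, 8) = 2, so d ≤ 2.
We prove 2 | 3·3^r - 1 for all r ≥ 0 by induction on r.
For the base case r = 0: h(0) = 2 = 2·(1), so 2 | h(0).
For the inductive step, assume it holds for an arbitrary k ≥ 0, i.e. 2 | h(k). Then
h(k+1) = 3·3^(k+1) - 1 = 3·(3·3^k - 1) + 2 = 3·h(k) + 2. The first term is divisible by 2 by the inductive hypothesis, and 2 is divisible by 2. Hence 2 | h(k+1).
This completes the induction.
Therefore the largest such d is 2.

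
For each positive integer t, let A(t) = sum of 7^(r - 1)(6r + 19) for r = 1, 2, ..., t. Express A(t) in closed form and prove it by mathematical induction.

We claim A(t) = 7^t(t + 3) - 3 for all t ≥ 1.
Base step (t = 1): A(1) = 25, and the closed form gives 25. They agree.
For the inductive step, assume it holds for an arbitrary r ≥ 1, so A(r) = 7^r(r + 3) - 3.
Then A(r+1) = A(r) + (7^r(6r + 25)) = (7^r(r + 3) - 3) + (7^r(6r + 25)).
Simplifying, A(r+1) = 7·7^r·r + 28·7^r - 3 = 7^(r+1)((r+1) + 3) - 3,
which is the closed form with t = r+1.
This completes the induction.

A(t) = 7^t(t + 3) - 3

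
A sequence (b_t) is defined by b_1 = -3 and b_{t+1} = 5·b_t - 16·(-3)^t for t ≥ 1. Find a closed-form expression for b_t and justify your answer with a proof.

Computing the first terms: b_1 = -3, b_2 = 33, b_3 = 21. This suggests b_t = 2(-3)^t + 3·5^(t - 1).
Base case (t = 1): the formula gives -3 = -3 = b_1.
For the inductive step, assume it holds for an arbitrary k ≥ 1, so b_k = 2(-3)^k + 3·5^(k - 1).
Then b_{k+1} = 5·b_k - 16·(-3)^k = 5·(2(-3)^k + 3·5^(k - 1)) - 16·(-3)^k = 2(-3)^(k + 1) + 3·5^k = 2(-3)^(k+1) + 3·5^((k+1) - 1),
which is the claimed formula at t = k+1.
This completes the induction.

b_t = 2(-3)^t + 3·5^(t - 1)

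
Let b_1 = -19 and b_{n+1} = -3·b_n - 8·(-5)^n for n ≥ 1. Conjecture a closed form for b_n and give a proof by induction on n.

b_n = (-3)^(n - 1) + 4(-5)^n

Computing the first terms: b_1 = -19, b_2 = 97, b_3 = -491. This suggests b_n = (-3)^(n - 1) + 4(-5)^n.
Base case (n = 1): the formula gives -19 = -19 = b_1.
Suppose the result is true for n = m, so b_m = (-3)^(m - 1) + 4(-5)^m.
Then b_{m+1} = -3·b_m - 8·(-5)^m = -3·((-3)^(m - 1) + 4(-5)^m) - 8·(-5)^m = (-3)^m + 4(-5)^(m + 1) = (-3)^((m+1) - 1) + 4(-5)^(m+1),
which is the claimed formula at n = m+1.
By induction, the statement is established for all n ≥ 1.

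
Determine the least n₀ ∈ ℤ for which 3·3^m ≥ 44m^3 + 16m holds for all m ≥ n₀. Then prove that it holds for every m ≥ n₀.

n₀ = 9

At m = 8: 19683 < 22656, so the inequality fails and n₀ ≥ 9. We prove 3·3^m ≥ 44m^3 + 16m for all m ≥ 9.
Base step (m = 9): 3·3^m = 59049 and 44m^3 + 16m = 32220, so 59049 ≥ 32220.
For the inductive step, assume it holds for an arbitrary r ≥ 9, so 3·3^r ≥ 44r^3 + 16r.
Then 3·3^(r + 1) = 3·(3·3^r) ≥ 3·(44r^3 + 16r).
Also, for r ≥ 9 we have 3·(44r^3 + 16r) ≥ 44(r+1)^3 + 16(r+1), since 3·(44r^3 + 16r) − (44(r+1)^3 + 16(r+1)) = 88r^3 - 132r^2 - 100r - 60, which is nonnegative for all r ≥ 9.
Combining, 3·3^(r + 1) ≥ 44(r+1)^3 + 16(r+1).
Hence, by induction on m, the claim holds for every m ≥ 9.
Hence the smallest such n₀ is 9.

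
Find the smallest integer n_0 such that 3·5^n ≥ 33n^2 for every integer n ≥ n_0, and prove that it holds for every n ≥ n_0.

n_0 = 3

At n = 2: 75 < 132, so the inequality fails and n_0 ≥ 3. We prove 3·5^n ≥ 33n^2 for all n ≥ 3.
Base case (n = 3): 3·5^n = 375 and 33n^2 = 297, so 375 ≥ 297.
Inductive step: assume the claim holds for n = p, so 3·5^p ≥ 33p^2.
Then 3·5^(p + 1) = 5·(3·5^p) ≥ 5·(33p^2).
Also, for p ≥ 3 we have 5·(33p^2) ≥ 33(p+1)^2, since 5 ≥ (1 + 1/p)^2 for all p ≥ 3.
Combining, 3·5^(p + 1) ≥ 33(p+1)^2.
By the principle of mathematical induction, the result holds for all n ≥ 3.
Hence the smallest such n_0 is 3.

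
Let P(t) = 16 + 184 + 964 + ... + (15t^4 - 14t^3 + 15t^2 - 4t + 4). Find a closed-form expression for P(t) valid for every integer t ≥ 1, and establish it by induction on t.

We claim P(t) = t(3t^4 + 4t^3 + 3t^2 + 2t + 4) for all t ≥ 1.
Base case (t = 1): P(1) = 16, and the closed form gives 16. They agree.
Suppose the result is true for t = i, so P(i) = i(3i^4 + 4i^3 + 3i^2 + 2i + 4).
Then P(i+1) = P(i) + (15i^4 + 46i^3 + 63i^2 + 44i + 16) = (i(3i^4 + 4i^3 + 3i^2 + 2i + 4)) + (15i^4 + 46i^3 + 63i^2 + 44i + 16).
Simplifying, P(i+1) = (i + 1)(3i^4 + 16i^3 + 33i^2 + 32i + 16) = (i+1)(3(i+1)^4 + 4(i+1)^3 + 3(i+1)^2 + 2(i+1) + 4),
which is the closed form with t = i+1.
By induction, the statement is established for all t ≥ 1.

P(t) = t(3t^4 + 4t^3 + 3t^2 + 2t + 4)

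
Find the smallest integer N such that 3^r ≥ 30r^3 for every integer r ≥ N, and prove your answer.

At r = 9: 19683 < 21870, so the inequality fails and N ≥ 10. We prove 3^r ≥ 30r^3 for all r ≥ 10.
For the base case r = 10: 3^r = 59049 and 30r^3 = 30000, so 59049 ≥ 30000.
Inductive step: suppose the statement holds for some k ≥ 10, so 3^k ≥ 30k^3.
Then 3^(k + 1) = 3·(3^k) ≥ 3·(30k^3).
Also, for k ≥ 10 we have 3·(30k^3) ≥ 30(k+1)^3, since 3 ≥ (1 + 1/k)^3 for all k ≥ 10.
Combining, 3^(k + 1) ≥ 30(k+1)^3.
This completes the induction.
Hence the smallest such N is 10.

N = 10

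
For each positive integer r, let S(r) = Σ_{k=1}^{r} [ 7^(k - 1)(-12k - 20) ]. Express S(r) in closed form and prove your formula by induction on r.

S(r) = -7^r(2r + 3) + 3

We claim S(r) = -7^r(2r + 3) + 3 for all r ≥ 1.
Base case (r = 1): S(1) = -32, and the closed form gives -32. They agree.
Inductive step: suppose the statement holds for some k ≥ 1, so S(k) = -7^k(2k + 3) + 3.
Then S(k+1) = S(k) + (7^k(-12k - 32)) = (-7^k(2k + 3) + 3) + (7^k(-12k - 32)).
Simplifying, S(k+1) = -14·7^k·k - 35·7^k + 3 = -7^(k+1)(2(k+1) + 3) + 3,
which is the closed form with r = k+1.
By induction, the statement is established for all r ≥ 1.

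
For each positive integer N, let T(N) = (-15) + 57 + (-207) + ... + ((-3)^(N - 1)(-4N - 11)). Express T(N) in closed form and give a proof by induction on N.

T(N) = (-3)^N(N + 3) - 3

We claim T(N) = (-3)^N(N + 3) - 3 for all N ≥ 1.
When N = 1: T(1) = -15, and the closed form gives -15. They agree.
Inductive step: suppose the statement holds for some m ≥ 1, so T(m) = (-3)^m(m + 3) - 3.
Then T(m+1) = T(m) + ((-3)^m(-4m - 15)) = ((-3)^m(m + 3) - 3) + ((-3)^m(-4m - 15)).
Simplifying, T(m+1) = -3(-3)^m·m - 12(-3)^m - 3 = (-3)^(m+1)((m+1) + 3) - 3,
which is the closed form with N = m+1.
Hence, by induction on N, the claim holds for every N ≥ 1.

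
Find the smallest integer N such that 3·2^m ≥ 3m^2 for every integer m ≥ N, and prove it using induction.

At m = 3: 24 < 27, so the inequality fails and N ≥ 4. We prove 3·2^m ≥ 3m^2 for all m ≥ 4.
Base step (m = 4): 3·2^m = 48 and 3m^2 = 48, so 48 ≥ 48.
For the inductive step, assume it holds for an arbitrary j ≥ 4, so 3·2^j ≥ 3j^2.
Then 3·2^(j + 1) = 2·(3·2^j) ≥ 2·(3j^2).
Also, for j ≥ 4 we have 2·(3j^2) ≥ 3(j+1)^2, since 2 ≥ (1 + 1/j)^2 for all j ≥ 4.
Combining, 3·2^(j + 1) ≥ 3(j+1)^2.
By the principle of mathematical induction, the result holds for all m ≥ 4.
Hence the smallest such N is 4.

N = 4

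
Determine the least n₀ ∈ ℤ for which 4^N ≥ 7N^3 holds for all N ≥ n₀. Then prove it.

n₀ = 5

At N = 4: 256 < 448, so the inequality fails and n₀ ≥ 5. We prove 4^N ≥ 7N^3 for all N ≥ 5.
Base case (N = 5): 4^N = 1024 and 7N^3 = 875, so 1024 ≥ 875.
Suppose the result is true for N = j, so 4^j ≥ 7j^3.
Then 4^(j + 1) = 4·(4^j) ≥ 4·(7j^3).
Also, for j ≥ 5 we have 4·(7j^3) ≥ 7(j+1)^3, since 4 ≥ (1 + 1/j)^3 for all j ≥ 5.
Combining, 4^(j + 1) ≥ 7(j+1)^3.
By induction, the statement is established for all N ≥ 5.
Hence the smallest such n₀ is 5.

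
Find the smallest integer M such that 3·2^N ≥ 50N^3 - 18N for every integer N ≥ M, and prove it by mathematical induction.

At N = 16: 196608 < 204512, so the inequality fails and M ≥ 17. We prove 3·2^N ≥ 50N^3 - 18N for all N ≥ 17.
When N = 17: 3·2^N = 393216 and 50N^3 - 18N = 245344, so 393216 ≥ 245344.
Suppose the result is true for N = r, so 3·2^r ≥ 50r^3 - 18r.
Then 3·2^(r + 1) = 2·(3·2^r) ≥ 2·(50r^3 - 18r).
Also, for r ≥ 17 we have 2·(50r^3 - 18r) ≥ 50(r+1)^3 - 18(r+1), since 2·(50r^3 - 18r) − (50(r+1)^3 - 18(r+1)) = 50r^3 - 150r^2 - 168r - 32, which is nonnegative for all r ≥ 17.
Combining, 3·2^(r + 1) ≥ 50(r+1)^3 - 18(r+1).
This completes the induction.
Hence the smallest such M is 17.

M = 17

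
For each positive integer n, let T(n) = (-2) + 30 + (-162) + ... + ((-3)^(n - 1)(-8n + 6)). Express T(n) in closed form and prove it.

We claim T(n) = (-3)^n(2n - 1) + 1 for all n ≥ 1.
Base step (n = 1): T(1) = -2, and the closed form gives -2. They agree.
For the inductive step, assume it holds for an arbitrary m ≥ 1, so T(m) = (-3)^m(2m - 1) + 1.
Then T(m+1) = T(m) + ((-3)^m(-8m - 2)) = ((-3)^m(2m - 1) + 1) + ((-3)^m(-8m - 2)).
Simplifying, T(m+1) = -6(-3)^m·m - 3(-3)^m + 1 = (-3)^(m+1)(2(m+1) - 1) + 1,
which is the closed form with n = m+1.
Hence, by induction on n, the claim holds for every n ≥ 1.

T(n) = (-3)^n(2n - 1) + 1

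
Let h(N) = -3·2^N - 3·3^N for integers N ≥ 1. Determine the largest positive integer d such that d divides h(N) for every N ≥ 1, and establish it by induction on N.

d = 3

Computing the first values: h(1) = -15 and h(2) = -39; gcd(-15, -39) = 3, so d ≤ 3.
We prove 3 | -3·2^N - 3·3^N for all N ≥ 1 by induction on N.
When N = 1: h(1) = -15 = 3·(-5), so 3 | h(1).
Suppose the result is true for N = j, i.e. 3 | h(j). Then
h(j+1) − 3·h(j) = (-3·2^(j+1) - 3·3^(j+1)) − 3·(-3·2^j - 3·3^j) = (-3)·2^j·(2 − 3) = (3)·2^j. Since 3 | h(j) by the inductive hypothesis, 3 | 3·h(j); and 3 | 3 since 3 = 3·1. Therefore 3 | h(j+1).
This completes the induction.
Therefore the largest such d is 3.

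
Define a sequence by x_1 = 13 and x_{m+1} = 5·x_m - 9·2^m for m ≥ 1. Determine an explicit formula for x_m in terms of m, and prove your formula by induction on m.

Computing the first terms: x_1 = 13, x_2 = 47, x_3 = 199. This suggests x_m = 3·2^m + 7·5^(m - 1).
When m = 1: the formula gives 13 = 13 = x_1.
Inductive step: assume the claim holds for m = i, so x_i = 3·2^i + 7·5^(i - 1).
Then x_{i+1} = 5·x_i - 9·2^i = 5·(3·2^i + 7·5^(i - 1)) - 9·2^i = 3·2^(i + 1) + 7·5^i = 3·2^(i+1) + 7·5^((i+1) - 1),
which is the claimed formula at m = i+1.
By the principle of mathematical induction, the result holds for all m ≥ 1.

x_m = 3·2^m + 7·5^(m - 1)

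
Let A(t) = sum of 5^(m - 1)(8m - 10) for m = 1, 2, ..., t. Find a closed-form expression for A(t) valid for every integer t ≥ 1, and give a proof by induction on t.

A(t) = 5^t(2t - 3) + 3

We claim A(t) = 5^t(2t - 3) + 3 for all t ≥ 1.
For the base case t = 1: A(1) = -2, and the closed form gives -2. They agree.
Inductive step: assume the claim holds for t = m, so A(m) = 5^m(2m - 3) + 3.
Then A(m+1) = A(m) + (5^m(8m - 2)) = (5^m(2m - 3) + 3) + (5^m(8m - 2)).
Simplifying, A(m+1) = 10·5^m·m - 5·5^m + 3 = 5^(m+1)(2(m+1) - 3) + 3,
which is the closed form with t = m+1.
Hence, by induction on t, the claim holds for every t ≥ 1.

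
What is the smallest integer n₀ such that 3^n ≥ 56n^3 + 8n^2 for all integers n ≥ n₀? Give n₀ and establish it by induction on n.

n₀ = 10

At n = 9: 19683 < 41472, so the inequality fails and n₀ ≥ 10. We prove 3^n ≥ 56n^3 + 8n^2 for all n ≥ 10.
When n = 10: 3^n = 59049 and 56n^3 + 8n^2 = 56800, so 59049 ≥ 56800.
Inductive step: assume the claim holds for n = k, so 3^k ≥ 56k^3 + 8k^2.
Then 3^(k + 1) = 3·(3^k) ≥ 3·(56k^3 + 8k^2).
Also, for k ≥ 10 we have 3·(56k^3 + 8k^2) ≥ 56(k+1)^3 + 8(k+1)^2, since 3·(56k^3 + 8k^2) − (56(k+1)^3 + 8(k+1)^2) = 112k^3 - 152k^2 - 184k - 64, which is nonnegative for all k ≥ 10.
Combining, 3^(k + 1) ≥ 56(k+1)^3 + 8(k+1)^2.
By the principle of mathematical induction, the result holds for all n ≥ 10.
Hence the smallest such n₀ is 10.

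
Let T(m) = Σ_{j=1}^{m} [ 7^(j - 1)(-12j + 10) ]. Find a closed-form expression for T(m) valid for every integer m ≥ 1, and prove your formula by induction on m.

We claim T(m) = 2·7^m(-m + 1) - 2 for all m ≥ 1.
For the base case m = 1: T(1) = -2, and the closed form gives -2. They agree.
Inductive step: assume the claim holds for m = j, so T(j) = 2·7^j(-j + 1) - 2.
Then T(j+1) = T(j) + (7^j(-12j - 2)) = (2·7^j(-j + 1) - 2) + (7^j(-12j - 2)).
Simplifying, T(j+1) = -14·7^j·j - 2 = 2·7^(j+1)(-(j+1) + 1) - 2,
which is the closed form with m = j+1.
By induction, the statement is established for all m ≥ 1.

T(m) = 2·7^m(-m + 1) - 2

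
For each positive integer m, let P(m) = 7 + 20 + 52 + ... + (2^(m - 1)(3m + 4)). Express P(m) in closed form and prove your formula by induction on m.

We claim P(m) = 2^m(3m + 1) - 1 for all m ≥ 1.
Base step (m = 1): P(1) = 7, and the closed form gives 7. They agree.
For the inductive step, assume it holds for an arbitrary p ≥ 1, so P(p) = 2^p(3p + 1) - 1.
Then P(p+1) = P(p) + (2^p(3p + 7)) = (2^p(3p + 1) - 1) + (2^p(3p + 7)).
Simplifying, P(p+1) = 6·2^p·p + 8·2^p - 1 = 2^(p+1)(3(p+1) + 1) - 1,
which is the closed form with m = p+1.
This completes the induction.

P(m) = 2^m(3m + 1) - 1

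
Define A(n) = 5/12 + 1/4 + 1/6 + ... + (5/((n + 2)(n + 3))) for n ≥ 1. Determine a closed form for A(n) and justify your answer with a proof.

A(n) = 5n/(3(n + 3))

We claim A(n) = 5n/(3(n + 3)) for all n ≥ 1.
For the base case n = 1: A(1) = 5/12, and the closed form gives 5/12. They agree.
Suppose the result is true for n = k, so A(k) = 5k/(3(k + 3)).
Then A(k+1) = A(k) + (5/((k + 3)(k + 4))) = (5k/(3(k + 3))) + (5/((k + 3)(k + 4))).
Simplifying, A(k+1) = 5(k + 1)/(3(k + 4)) = 5(k+1)/(3((k+1) + 3)),
which is the closed form with n = k+1.
This completes the induction.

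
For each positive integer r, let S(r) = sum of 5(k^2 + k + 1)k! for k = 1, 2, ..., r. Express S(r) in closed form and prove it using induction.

We claim S(r) = (5r + 5)(r + 1)! - 5 for all r ≥ 1.
When r = 1: S(1) = 15, and the closed form gives 15. They agree.
Inductive step: suppose the statement holds for some k ≥ 1, so S(k) = (5k + 5)(k + 1)! - 5.
Then S(k+1) = S(k) + (5(k^2 + 3k + 3)(k + 1)!) = ((5k + 5)(k + 1)! - 5) + (5(k^2 + 3k + 3)(k + 1)!).
Simplifying, S(k+1) = (5(k+1) + 5)((k+1) + 1)! - 5,
which is the closed form with r = k+1.
Hence, by induction on r, the claim holds for every r ≥ 1.

S(r) = (5r + 5)(r + 1)! - 5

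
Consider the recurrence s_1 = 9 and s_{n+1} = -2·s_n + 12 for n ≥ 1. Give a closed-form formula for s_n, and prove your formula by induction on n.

Computing the first terms: s_1 = 9, s_2 = -6, s_3 = 24. This suggests s_n = 5(-2)^(n - 1) + 4.
Base case (n = 1): the formula gives 9 = 9 = s_1.
Inductive step: assume the claim holds for n = i, so s_i = 5(-2)^(i - 1) + 4.
Then s_{i+1} = -2·s_i + 12 = -2·(5(-2)^(i - 1) + 4) + 12 = 5(-2)^i + 4 = 5(-2)^((i+1) - 1) + 4,
which is the claimed formula at n = i+1.
Hence, by induction on n, the claim holds for every n ≥ 1.

s_n = 5(-2)^(n - 1) + 4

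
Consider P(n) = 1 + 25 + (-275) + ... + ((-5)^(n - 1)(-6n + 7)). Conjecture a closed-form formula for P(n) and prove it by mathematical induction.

We claim P(n) = (-5)^n(n - 1) + 1 for all n ≥ 1.
Base step (n = 1): P(1) = 1, and the closed form gives 1. They agree.
Inductive step: suppose the statement holds for some r ≥ 1, so P(r) = (-5)^r(r - 1) + 1.
Then P(r+1) = P(r) + ((-5)^r(-6r + 1)) = ((-5)^r(r - 1) + 1) + ((-5)^r(-6r + 1)).
Simplifying, P(r+1) = (-5)^(r + 1)r + 1 = (-5)^(r+1)((r+1) - 1) + 1,
which is the closed form with n = r+1.
By induction, the statement is established for all n ≥ 1.

P(n) = (-5)^n(n - 1) + 1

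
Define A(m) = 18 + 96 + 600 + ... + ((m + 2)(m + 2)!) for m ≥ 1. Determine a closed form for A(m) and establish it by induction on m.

A(m) = (m + 3)! - 6

We claim A(m) = (m + 3)! - 6 for all m ≥ 1.
For the base case m = 1: A(1) = 18, and the closed form gives 18. They agree.
Inductive step: suppose the statement holds for some p ≥ 1, so A(p) = (p + 3)! - 6.
Then A(p+1) = A(p) + ((p + 3)(p + 3)!) = ((p + 3)! - 6) + ((p + 3)(p + 3)!).
Simplifying, A(p+1) = ((p+1) + 3)! - 6,
which is the closed form with m = p+1.
This completes the induction.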